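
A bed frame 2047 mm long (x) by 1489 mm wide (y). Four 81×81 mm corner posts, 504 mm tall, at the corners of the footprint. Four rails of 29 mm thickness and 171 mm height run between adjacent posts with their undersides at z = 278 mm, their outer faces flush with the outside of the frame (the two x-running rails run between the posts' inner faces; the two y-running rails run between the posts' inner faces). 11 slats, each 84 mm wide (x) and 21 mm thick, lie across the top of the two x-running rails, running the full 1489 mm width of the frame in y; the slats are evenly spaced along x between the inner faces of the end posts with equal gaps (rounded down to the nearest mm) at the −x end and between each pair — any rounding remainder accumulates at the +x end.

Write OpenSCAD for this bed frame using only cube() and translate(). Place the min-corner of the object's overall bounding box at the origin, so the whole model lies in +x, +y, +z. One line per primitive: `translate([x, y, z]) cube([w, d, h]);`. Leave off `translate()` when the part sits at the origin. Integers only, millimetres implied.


// slat z = rail_z + rail_h = 278 + 171 = 449
// slat gap = ⌊(1885 − 11·84) / 12⌋ = 80
cube([81, 81, 504]);
translate([0, 1408, 0]) cube([81, 81, 504]);
translate([1966, 0, 0]) cube([81, 81, 504]);
translate([1966, 1408, 0]) cube([81, 81, 504]);
translate([81, 0, 278]) cube([1885, 29, 171]);
translate([81, 1460, 278]) cube([1885, 29, 171]);
translate([0, 81, 278]) cube([29, 1327, 171]);
translate([2018, 81, 278]) cube([29, 1327, 171]);
translate([161, 0, 449]) cube([84, 1489, 21]);
translate([325, 0, 449]) cube([84, 1489, 21]);
translate([489, 0, 449]) cube([84, 1489, 21]);
translate([653, 0, 449]) cube([84, 1489, 21]);
translate([817, 0, 449]) cube([84, 1489, 21]);
translate([981, 0, 449]) cube([84, 1489, 21]);
translate([1145, 0, 449]) cube([84, 1489, 21]);
translate([1309, 0, 449]) cube([84, 1489, 21]);
translate([1473, 0, 449]) cube([84, 1489, 21]);
translate([1637, 0, 449]) cube([84, 1489, 21]);
translate([1801, 0, 449]) cube([84, 1489, 21]);


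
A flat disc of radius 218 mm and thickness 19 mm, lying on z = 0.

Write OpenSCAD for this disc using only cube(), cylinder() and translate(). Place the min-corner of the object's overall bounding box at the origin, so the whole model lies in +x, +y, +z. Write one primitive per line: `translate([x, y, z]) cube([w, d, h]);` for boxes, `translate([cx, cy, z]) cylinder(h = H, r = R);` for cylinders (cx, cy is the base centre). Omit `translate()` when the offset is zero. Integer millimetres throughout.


translate([218, 218, 0]) cylinder(h = 19, r = 218);


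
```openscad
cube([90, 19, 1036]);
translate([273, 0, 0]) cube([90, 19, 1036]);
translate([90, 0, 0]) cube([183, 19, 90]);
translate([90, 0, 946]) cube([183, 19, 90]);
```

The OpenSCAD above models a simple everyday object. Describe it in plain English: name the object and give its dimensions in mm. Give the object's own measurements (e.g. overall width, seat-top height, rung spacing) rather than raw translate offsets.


A rectangular picture frame lying in the x–z plane (depth along y). The opening is 183 mm wide (x) by 856 mm tall (z), surrounded by a border 90 mm wide on all four sides. The frame is 19 mm deep and is made of two full-height vertical stiles with two horizontal rails fitted between them.


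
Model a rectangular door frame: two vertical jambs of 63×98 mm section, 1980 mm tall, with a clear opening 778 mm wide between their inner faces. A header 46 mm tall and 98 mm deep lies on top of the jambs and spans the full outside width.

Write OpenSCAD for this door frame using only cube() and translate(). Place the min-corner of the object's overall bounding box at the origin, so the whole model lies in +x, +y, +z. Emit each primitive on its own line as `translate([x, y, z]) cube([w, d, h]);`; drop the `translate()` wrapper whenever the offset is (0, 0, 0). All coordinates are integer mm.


cube([63, 98, 1980]);
translate([841, 0, 0]) cube([63, 98, 1980]);
translate([0, 0, 1980]) cube([904, 98, 46]);


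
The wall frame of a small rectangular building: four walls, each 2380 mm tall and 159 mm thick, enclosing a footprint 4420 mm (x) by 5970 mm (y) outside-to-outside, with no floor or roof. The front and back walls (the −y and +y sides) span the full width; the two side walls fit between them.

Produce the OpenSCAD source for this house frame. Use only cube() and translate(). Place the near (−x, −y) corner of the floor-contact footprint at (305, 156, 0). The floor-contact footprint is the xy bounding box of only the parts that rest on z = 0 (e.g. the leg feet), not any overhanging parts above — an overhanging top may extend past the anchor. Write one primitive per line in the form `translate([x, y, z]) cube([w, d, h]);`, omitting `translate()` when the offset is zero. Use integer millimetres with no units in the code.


translate([305, 156, 0]) cube([4420, 159, 2380]);
translate([305, 5967, 0]) cube([4420, 159, 2380]);
translate([305, 315, 0]) cube([159, 5652, 2380]);
translate([4566, 315, 0]) cube([159, 5652, 2380]);


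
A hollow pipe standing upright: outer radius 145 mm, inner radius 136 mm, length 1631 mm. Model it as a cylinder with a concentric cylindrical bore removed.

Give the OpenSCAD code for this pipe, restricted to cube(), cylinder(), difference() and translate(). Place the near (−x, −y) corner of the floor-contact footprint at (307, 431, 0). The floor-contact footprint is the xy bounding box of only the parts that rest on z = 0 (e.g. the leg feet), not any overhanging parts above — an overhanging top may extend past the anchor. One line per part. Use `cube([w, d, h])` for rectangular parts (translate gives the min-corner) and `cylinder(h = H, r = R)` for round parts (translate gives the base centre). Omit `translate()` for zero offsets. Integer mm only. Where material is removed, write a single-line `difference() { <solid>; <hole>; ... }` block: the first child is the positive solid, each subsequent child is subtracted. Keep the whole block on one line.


difference() { translate([452, 576, 0]) cylinder(h = 1631, r = 145); translate([452, 576, 0]) cylinder(h = 1631, r = 136); }


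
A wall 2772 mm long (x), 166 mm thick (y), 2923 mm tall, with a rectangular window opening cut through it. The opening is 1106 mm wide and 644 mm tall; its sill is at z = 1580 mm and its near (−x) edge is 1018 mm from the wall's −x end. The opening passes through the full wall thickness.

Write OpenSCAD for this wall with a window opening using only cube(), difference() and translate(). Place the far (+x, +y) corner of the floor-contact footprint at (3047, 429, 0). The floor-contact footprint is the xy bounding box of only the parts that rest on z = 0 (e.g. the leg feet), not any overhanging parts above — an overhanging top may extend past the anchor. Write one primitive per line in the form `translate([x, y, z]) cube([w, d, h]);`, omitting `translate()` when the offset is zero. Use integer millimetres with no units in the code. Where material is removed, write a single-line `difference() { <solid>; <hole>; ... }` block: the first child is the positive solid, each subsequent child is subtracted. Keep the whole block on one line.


difference() { translate([275, 263, 0]) cube([2772, 166, 2923]); translate([1293, 263, 1580]) cube([1106, 166, 644]); }


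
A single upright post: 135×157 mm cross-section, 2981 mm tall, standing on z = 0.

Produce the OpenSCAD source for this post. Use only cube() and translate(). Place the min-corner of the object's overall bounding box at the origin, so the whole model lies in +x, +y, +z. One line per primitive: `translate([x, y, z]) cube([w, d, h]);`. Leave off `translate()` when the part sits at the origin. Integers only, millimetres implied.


cube([135, 157, 2981]);


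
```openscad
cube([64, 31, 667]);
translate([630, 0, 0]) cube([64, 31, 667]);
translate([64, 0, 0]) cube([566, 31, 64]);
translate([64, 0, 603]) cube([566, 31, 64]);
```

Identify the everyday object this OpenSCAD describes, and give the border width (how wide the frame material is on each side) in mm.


A picture frame. The border width is 64 mm.

Four thin pieces enclosing a rectangular opening — a picture frame. The two full-height stiles are 667 mm tall; the top rail sits at z = 603 and is 64 mm tall, so the border above the opening is 667 − 603 = 64 mm, matching the stile x-width.


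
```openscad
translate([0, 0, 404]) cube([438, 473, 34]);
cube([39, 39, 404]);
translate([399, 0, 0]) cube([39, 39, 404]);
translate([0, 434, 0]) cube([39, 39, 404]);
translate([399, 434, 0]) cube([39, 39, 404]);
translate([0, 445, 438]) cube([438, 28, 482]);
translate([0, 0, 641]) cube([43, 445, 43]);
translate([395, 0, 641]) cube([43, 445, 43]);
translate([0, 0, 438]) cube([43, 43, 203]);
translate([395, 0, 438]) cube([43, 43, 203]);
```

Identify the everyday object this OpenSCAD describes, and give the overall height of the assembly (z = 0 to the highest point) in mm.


A chair. The overall height is 920 mm.

A slab on four corner posts with a tall panel at the back — a chair. The seat slab sits at z = 404 with thickness 34, and the 482 mm backrest starts at the seat top, so the overall height is 404 + 34 + 482 = 920 mm.


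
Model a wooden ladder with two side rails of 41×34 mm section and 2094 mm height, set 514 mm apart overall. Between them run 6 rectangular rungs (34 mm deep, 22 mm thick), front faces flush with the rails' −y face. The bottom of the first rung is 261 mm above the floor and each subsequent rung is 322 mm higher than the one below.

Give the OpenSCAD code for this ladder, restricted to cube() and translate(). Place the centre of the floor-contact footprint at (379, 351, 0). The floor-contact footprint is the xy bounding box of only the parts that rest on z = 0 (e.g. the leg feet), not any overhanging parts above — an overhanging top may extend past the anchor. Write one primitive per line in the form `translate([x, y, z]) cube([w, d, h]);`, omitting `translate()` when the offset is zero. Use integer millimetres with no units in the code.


// rung span = 514 - 2*41 = 432
// rung[k] z = 261 + k*322
translate([122, 334, 0]) cube([41, 34, 2094]);
translate([595, 334, 0]) cube([41, 34, 2094]);
translate([163, 334, 261]) cube([432, 34, 22]);
translate([163, 334, 583]) cube([432, 34, 22]);
translate([163, 334, 905]) cube([432, 34, 22]);
translate([163, 334, 1227]) cube([432, 34, 22]);
translate([163, 334, 1549]) cube([432, 34, 22]);
translate([163, 334, 1871]) cube([432, 34, 22]);


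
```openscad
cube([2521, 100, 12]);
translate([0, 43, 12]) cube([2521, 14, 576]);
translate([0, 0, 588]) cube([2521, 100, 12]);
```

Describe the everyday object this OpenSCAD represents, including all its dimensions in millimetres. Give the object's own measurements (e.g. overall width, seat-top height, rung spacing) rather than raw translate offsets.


An I-beam lying along x, 2521 mm long. Overall section height 600 mm. Two flanges 100 mm wide (y) and 12 mm thick, one on the floor and one at the top; a web 14 mm thick runs between them, centred on the flange width.


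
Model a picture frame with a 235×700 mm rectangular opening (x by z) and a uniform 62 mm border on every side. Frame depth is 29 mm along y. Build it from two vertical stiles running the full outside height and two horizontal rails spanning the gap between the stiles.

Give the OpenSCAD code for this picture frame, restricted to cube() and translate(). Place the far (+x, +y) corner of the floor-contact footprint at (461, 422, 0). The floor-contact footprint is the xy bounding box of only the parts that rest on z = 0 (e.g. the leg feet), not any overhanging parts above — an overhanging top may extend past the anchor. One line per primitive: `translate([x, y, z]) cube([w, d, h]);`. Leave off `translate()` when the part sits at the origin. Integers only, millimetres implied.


translate([102, 393, 0]) cube([62, 29, 824]);
translate([399, 393, 0]) cube([62, 29, 824]);
translate([164, 393, 0]) cube([235, 29, 62]);
translate([164, 393, 762]) cube([235, 29, 62]);


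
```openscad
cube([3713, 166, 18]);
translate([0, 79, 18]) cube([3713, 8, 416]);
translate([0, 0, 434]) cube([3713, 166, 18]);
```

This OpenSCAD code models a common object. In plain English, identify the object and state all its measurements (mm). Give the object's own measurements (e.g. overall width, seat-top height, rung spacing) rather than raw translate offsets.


An I-beam lying along x, 3713 mm long. Overall section height 452 mm. Two flanges 166 mm wide (y) and 18 mm thick, one on the floor and one at the top; a web 8 mm thick runs between them, centred on the flange width.


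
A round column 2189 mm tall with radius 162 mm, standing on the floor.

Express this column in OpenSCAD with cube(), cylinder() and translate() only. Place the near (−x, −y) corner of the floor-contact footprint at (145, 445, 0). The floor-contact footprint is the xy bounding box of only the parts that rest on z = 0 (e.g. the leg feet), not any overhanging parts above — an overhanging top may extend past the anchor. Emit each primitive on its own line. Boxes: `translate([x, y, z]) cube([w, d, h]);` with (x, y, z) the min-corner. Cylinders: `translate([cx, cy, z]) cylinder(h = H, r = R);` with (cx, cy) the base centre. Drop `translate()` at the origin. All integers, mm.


translate([307, 607, 0]) cylinder(h = 2189, r = 162);


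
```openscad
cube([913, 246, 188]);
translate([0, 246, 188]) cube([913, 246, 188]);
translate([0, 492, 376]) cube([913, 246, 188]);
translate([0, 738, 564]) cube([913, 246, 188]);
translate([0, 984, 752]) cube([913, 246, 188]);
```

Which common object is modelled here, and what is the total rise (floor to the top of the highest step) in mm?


A staircase. The total rise is 940 mm.

5 identical blocks, each offset up and back from the previous — a staircase. Each step is 188 mm tall and there are 5 of them, so the total rise is 5 × 188 = 940 mm.


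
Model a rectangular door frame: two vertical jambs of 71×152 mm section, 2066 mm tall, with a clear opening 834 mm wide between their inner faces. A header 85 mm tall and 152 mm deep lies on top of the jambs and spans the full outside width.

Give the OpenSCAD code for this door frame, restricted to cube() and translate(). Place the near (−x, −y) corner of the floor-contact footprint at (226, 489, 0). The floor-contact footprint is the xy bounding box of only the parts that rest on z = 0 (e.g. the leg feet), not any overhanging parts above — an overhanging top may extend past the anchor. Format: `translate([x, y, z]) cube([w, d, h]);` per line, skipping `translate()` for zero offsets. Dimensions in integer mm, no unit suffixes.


translate([226, 489, 0]) cube([71, 152, 2066]);
translate([1131, 489, 0]) cube([71, 152, 2066]);
translate([226, 489, 2066]) cube([976, 152, 85]);


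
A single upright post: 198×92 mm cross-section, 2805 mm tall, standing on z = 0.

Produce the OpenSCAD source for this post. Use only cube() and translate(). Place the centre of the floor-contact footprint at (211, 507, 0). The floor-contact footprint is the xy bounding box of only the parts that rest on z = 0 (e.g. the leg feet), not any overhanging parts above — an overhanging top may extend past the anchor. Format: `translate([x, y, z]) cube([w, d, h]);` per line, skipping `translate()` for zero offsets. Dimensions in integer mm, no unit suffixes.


translate([112, 461, 0]) cube([198, 92, 2805]);


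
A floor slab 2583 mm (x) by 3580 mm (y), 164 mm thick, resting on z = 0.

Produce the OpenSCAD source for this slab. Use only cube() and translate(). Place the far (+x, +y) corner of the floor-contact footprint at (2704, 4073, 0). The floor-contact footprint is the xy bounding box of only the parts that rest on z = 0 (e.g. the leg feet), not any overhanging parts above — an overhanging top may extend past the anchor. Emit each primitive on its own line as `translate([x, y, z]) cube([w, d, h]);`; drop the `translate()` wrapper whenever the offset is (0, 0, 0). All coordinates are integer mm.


translate([121, 493, 0]) cube([2583, 3580, 164]);


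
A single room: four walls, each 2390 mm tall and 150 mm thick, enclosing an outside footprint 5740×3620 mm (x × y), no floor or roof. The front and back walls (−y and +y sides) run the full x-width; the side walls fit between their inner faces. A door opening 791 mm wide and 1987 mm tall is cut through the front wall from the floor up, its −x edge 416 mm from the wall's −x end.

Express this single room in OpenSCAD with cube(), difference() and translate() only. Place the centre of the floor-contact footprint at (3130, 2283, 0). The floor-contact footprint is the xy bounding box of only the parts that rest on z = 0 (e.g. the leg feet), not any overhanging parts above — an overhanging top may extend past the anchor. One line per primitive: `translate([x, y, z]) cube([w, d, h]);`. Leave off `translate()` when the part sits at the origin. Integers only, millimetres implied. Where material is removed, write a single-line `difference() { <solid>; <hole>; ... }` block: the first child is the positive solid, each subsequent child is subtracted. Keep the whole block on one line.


difference() { translate([260, 473, 0]) cube([5740, 150, 2390]); translate([676, 473, 0]) cube([791, 150, 1987]); }
translate([260, 3943, 0]) cube([5740, 150, 2390]);
translate([260, 623, 0]) cube([150, 3320, 2390]);
translate([5850, 623, 0]) cube([150, 3320, 2390]);


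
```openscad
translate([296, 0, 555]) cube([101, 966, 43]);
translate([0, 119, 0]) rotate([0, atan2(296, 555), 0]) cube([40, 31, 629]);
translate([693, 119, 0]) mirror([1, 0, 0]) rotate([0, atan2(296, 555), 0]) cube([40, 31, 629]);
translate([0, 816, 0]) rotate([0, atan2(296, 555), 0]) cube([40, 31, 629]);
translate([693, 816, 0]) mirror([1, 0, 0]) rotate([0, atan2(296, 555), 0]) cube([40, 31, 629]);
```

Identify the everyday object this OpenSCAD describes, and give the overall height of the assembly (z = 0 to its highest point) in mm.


A sawhorse. The overall height is 598 mm.

A beam across two mirrored pairs of raked legs — a sawhorse. The beam's underside is at z = 555 (matching the legs' vertical rise in atan2(296, 555)) and the beam is 43 mm tall, so its top is at 555 + 43 = 598 mm. The raked legs top out at the beam's underside, so that is the highest point.


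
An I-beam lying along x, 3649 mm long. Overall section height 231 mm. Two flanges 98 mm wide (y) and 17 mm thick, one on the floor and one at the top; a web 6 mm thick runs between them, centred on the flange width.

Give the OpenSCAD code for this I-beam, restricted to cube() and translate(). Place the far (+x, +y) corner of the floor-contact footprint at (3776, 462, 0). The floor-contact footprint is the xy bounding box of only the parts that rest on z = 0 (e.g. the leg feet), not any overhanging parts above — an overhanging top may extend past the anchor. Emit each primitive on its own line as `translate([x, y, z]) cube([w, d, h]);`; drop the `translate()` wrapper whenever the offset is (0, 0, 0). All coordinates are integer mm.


translate([127, 364, 0]) cube([3649, 98, 17]);
translate([127, 410, 17]) cube([3649, 6, 197]);
translate([127, 364, 214]) cube([3649, 98, 17]);


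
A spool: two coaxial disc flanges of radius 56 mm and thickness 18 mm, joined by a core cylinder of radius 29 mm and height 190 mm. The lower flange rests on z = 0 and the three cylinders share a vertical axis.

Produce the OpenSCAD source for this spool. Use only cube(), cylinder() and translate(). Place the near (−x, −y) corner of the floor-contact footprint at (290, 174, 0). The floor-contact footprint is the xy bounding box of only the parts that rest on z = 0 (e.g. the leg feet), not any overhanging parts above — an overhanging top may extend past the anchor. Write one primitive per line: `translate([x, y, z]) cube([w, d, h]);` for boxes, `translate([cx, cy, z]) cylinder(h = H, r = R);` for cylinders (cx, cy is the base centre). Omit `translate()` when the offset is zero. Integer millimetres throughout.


translate([346, 230, 0]) cylinder(h = 18, r = 56);
translate([346, 230, 18]) cylinder(h = 190, r = 29);
translate([346, 230, 208]) cylinder(h = 18, r = 56);


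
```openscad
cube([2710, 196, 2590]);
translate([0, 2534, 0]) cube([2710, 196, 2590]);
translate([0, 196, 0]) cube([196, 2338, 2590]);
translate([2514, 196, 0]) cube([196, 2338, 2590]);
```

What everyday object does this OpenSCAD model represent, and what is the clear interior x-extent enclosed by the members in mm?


A house (or room) frame. The interior width is 2318 mm.

Four 2590 mm walls enclosing a rectangle with no floor or roof — a room or house frame. Outside width is 2710 mm and wall thickness is 196 mm, so the interior width is 2710 − 2 × 196 = 2318 mm.


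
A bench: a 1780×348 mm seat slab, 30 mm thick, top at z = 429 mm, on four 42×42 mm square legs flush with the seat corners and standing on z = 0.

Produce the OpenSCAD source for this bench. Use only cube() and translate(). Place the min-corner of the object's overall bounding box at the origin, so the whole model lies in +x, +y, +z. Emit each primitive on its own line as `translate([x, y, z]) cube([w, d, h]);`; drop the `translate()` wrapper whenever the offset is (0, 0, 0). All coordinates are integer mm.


translate([0, 0, 399]) cube([1780, 348, 30]);
cube([42, 42, 399]);
translate([0, 306, 0]) cube([42, 42, 399]);
translate([1738, 0, 0]) cube([42, 42, 399]);
translate([1738, 306, 0]) cube([42, 42, 399]);


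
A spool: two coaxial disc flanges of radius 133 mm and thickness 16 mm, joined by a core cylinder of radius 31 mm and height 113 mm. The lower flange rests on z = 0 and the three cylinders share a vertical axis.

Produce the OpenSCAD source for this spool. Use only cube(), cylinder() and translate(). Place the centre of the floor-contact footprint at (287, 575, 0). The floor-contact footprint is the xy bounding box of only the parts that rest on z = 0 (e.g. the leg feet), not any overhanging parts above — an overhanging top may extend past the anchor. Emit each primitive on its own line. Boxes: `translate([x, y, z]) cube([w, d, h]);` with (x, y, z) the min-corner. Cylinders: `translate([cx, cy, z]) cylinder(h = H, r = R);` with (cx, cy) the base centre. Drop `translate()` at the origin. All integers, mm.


translate([287, 575, 0]) cylinder(h = 16, r = 133);
translate([287, 575, 16]) cylinder(h = 113, r = 31);
translate([287, 575, 129]) cylinder(h = 16, r = 133);


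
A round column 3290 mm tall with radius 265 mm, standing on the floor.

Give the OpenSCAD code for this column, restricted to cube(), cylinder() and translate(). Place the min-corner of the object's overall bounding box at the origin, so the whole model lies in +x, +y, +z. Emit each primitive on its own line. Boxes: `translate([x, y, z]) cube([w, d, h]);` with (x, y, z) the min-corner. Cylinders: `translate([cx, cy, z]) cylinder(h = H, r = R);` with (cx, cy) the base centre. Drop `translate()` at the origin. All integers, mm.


translate([265, 265, 0]) cylinder(h = 3290, r = 265);


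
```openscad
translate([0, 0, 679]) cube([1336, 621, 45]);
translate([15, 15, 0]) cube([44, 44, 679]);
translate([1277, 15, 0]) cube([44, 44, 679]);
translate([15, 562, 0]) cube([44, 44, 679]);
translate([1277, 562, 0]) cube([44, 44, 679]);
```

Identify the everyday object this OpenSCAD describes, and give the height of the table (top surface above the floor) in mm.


A table. The table height is 724 mm.

A 1336×621×45 slab sits at z = 679 on four 44 mm square posts — a table. The top surface is at 679 + 45 = 724 mm.


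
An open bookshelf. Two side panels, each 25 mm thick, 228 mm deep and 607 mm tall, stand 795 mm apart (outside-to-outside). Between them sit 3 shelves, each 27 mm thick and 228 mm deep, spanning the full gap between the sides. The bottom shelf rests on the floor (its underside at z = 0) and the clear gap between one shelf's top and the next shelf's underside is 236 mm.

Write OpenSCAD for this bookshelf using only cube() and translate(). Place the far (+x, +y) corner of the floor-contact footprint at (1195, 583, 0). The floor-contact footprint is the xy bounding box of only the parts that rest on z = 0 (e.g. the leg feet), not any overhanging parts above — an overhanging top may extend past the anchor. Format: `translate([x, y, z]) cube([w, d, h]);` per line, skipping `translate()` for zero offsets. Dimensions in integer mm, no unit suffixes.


translate([400, 355, 0]) cube([25, 228, 607]);
translate([1170, 355, 0]) cube([25, 228, 607]);
translate([425, 355, 0]) cube([745, 228, 27]);
translate([425, 355, 263]) cube([745, 228, 27]);
translate([425, 355, 526]) cube([745, 228, 27]);


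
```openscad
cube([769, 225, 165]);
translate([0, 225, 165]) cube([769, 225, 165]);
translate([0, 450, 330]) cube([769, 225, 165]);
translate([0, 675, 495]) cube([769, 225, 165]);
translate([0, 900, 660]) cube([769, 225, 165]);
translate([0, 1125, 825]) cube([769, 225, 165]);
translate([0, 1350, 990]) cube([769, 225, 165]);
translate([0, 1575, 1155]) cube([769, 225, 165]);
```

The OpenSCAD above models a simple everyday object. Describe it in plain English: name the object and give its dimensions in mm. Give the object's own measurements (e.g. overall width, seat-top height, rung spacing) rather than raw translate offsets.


A straight staircase of 8 solid steps. Each step is 769 mm wide (x), 225 mm deep (y, the going) and 165 mm tall (the rise). The first step rests on the floor; each subsequent step sits one going further in +y and one rise higher in +z, directly behind and above the previous step with no overlap.


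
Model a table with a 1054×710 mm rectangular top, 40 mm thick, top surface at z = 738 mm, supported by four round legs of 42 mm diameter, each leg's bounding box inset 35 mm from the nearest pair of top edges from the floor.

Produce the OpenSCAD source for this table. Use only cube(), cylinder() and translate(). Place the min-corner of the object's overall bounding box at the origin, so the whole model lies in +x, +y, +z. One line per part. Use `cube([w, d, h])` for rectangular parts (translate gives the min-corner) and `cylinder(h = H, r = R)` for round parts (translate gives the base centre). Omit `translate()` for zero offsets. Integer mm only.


// leg_h = 738 - 40 = 698
translate([0, 0, 698]) cube([1054, 710, 40]);
translate([56, 56, 0]) cylinder(h = 698, r = 21);
translate([998, 56, 0]) cylinder(h = 698, r = 21);
translate([56, 654, 0]) cylinder(h = 698, r = 21);
translate([998, 654, 0]) cylinder(h = 698, r = 21);


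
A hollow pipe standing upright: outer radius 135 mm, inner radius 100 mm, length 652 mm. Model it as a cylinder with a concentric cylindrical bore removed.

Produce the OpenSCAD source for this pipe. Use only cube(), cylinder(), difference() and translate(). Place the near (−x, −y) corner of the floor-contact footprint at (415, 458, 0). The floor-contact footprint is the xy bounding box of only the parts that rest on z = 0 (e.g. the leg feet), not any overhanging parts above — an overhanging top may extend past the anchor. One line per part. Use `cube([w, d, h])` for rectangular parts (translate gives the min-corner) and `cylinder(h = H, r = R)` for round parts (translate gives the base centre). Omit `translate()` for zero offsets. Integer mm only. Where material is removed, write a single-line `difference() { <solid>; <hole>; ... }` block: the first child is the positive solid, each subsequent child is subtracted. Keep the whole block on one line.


difference() { translate([550, 593, 0]) cylinder(h = 652, r = 135); translate([550, 593, 0]) cylinder(h = 652, r = 100); }


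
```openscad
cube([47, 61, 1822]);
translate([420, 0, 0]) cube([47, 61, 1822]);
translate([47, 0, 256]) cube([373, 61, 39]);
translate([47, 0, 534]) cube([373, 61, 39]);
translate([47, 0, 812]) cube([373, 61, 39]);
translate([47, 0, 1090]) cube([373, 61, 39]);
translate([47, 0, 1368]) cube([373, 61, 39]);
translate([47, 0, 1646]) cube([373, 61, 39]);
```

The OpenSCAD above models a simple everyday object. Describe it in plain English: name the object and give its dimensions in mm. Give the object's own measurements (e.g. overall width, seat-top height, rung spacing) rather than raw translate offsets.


A straight ladder. Two 47×61 mm vertical rails, 1822 mm tall, stand 467 mm apart (outside-to-outside) with their front faces coplanar on the −y side. 6 rungs, each 61 mm deep and 39 mm tall, span between the inner faces of the rails, front faces flush with the rails. The lowest rung's underside is at z = 256 mm and rungs are spaced 278 mm apart (underside to underside).


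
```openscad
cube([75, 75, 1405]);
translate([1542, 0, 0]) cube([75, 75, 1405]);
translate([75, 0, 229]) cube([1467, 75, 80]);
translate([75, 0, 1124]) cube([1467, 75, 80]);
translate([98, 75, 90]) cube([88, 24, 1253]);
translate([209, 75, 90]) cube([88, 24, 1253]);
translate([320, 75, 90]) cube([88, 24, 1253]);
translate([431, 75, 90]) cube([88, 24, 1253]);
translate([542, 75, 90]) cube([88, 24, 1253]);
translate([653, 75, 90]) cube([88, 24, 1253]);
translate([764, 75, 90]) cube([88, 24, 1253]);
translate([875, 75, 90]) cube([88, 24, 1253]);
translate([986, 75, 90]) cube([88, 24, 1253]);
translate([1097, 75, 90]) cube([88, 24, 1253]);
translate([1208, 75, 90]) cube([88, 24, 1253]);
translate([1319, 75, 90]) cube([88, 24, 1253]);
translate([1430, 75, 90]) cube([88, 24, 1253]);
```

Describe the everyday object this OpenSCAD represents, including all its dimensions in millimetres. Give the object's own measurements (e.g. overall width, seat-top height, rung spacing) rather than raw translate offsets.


A fence section. Two 75×75 mm posts, 1405 mm tall, stand on the floor with a clear span of 1467 mm between their inner faces. Two horizontal rails of 75×80 mm section span the gap between the posts with their undersides at z = 229 mm and z = 1124 mm, flush with the posts' −y face. 13 pickets, each 88 mm wide, 24 mm thick and 1253 mm tall, are fixed to the +y face of the rails with their bottoms at z = 90 mm, spaced across the span with a 23 mm gap after the −x post and between neighbouring pickets, with 24 mm left before the +x post.


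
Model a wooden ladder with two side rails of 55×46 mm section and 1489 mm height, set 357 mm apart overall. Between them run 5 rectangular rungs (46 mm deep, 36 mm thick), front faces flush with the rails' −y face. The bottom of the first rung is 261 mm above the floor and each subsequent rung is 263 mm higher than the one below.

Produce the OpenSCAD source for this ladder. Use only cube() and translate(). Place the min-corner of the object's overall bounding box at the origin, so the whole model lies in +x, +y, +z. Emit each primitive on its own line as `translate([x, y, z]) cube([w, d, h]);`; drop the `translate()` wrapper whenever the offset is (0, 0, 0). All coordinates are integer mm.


cube([55, 46, 1489]);
translate([302, 0, 0]) cube([55, 46, 1489]);
translate([55, 0, 261]) cube([247, 46, 36]);
translate([55, 0, 524]) cube([247, 46, 36]);
translate([55, 0, 787]) cube([247, 46, 36]);
translate([55, 0, 1050]) cube([247, 46, 36]);
translate([55, 0, 1313]) cube([247, 46, 36]);


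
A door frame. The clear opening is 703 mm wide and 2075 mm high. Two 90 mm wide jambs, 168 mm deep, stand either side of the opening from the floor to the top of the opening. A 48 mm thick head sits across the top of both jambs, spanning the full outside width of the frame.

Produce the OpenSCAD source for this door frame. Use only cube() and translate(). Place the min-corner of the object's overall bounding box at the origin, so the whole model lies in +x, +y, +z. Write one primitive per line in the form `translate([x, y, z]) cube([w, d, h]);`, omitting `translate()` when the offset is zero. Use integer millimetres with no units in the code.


cube([90, 168, 2075]);
translate([793, 0, 0]) cube([90, 168, 2075]);
translate([0, 0, 2075]) cube([883, 168, 48]);


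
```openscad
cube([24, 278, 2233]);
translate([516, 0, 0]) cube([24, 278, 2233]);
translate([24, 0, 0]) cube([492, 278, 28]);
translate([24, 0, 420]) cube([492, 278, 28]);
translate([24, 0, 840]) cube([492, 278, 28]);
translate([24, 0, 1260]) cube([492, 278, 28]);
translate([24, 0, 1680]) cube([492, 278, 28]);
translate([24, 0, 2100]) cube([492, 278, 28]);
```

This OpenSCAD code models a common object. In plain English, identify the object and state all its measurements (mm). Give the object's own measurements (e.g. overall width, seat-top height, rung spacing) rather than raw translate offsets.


An open bookshelf. Two side panels, each 24 mm thick, 278 mm deep and 2233 mm tall, stand 540 mm apart (outside-to-outside). Between them sit 6 shelves, each 28 mm thick and 278 mm deep, spanning the full gap between the sides. The bottom shelf rests on the floor (its underside at z = 0) and the clear gap between one shelf's top and the next shelf's underside is 392 mm.


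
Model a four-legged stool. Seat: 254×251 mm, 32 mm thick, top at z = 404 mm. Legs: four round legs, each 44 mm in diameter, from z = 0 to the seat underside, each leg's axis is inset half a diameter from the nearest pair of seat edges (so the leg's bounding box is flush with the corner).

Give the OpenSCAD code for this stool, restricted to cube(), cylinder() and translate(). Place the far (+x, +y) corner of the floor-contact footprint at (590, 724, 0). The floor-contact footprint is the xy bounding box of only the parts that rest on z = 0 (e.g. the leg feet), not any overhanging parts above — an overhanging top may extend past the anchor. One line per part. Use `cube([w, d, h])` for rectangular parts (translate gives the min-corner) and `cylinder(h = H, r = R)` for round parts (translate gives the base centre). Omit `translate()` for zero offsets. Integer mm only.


// leg_h = 404 - 32 = 372
translate([336, 473, 372]) cube([254, 251, 32]);
translate([358, 495, 0]) cylinder(h = 372, r = 22);
translate([568, 495, 0]) cylinder(h = 372, r = 22);
translate([358, 702, 0]) cylinder(h = 372, r = 22);
translate([568, 702, 0]) cylinder(h = 372, r = 22);


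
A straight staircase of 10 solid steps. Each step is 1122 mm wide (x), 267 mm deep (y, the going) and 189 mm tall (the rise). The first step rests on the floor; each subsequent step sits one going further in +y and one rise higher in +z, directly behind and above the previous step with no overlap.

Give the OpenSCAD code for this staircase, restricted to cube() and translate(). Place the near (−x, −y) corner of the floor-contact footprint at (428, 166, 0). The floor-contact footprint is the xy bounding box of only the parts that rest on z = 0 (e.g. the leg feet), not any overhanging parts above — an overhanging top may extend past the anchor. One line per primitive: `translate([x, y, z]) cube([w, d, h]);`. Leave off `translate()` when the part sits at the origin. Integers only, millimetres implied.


translate([428, 166, 0]) cube([1122, 267, 189]);
translate([428, 433, 189]) cube([1122, 267, 189]);
translate([428, 700, 378]) cube([1122, 267, 189]);
translate([428, 967, 567]) cube([1122, 267, 189]);
translate([428, 1234, 756]) cube([1122, 267, 189]);
translate([428, 1501, 945]) cube([1122, 267, 189]);
translate([428, 1768, 1134]) cube([1122, 267, 189]);
translate([428, 2035, 1323]) cube([1122, 267, 189]);
translate([428, 2302, 1512]) cube([1122, 267, 189]);
translate([428, 2569, 1701]) cube([1122, 267, 189]);


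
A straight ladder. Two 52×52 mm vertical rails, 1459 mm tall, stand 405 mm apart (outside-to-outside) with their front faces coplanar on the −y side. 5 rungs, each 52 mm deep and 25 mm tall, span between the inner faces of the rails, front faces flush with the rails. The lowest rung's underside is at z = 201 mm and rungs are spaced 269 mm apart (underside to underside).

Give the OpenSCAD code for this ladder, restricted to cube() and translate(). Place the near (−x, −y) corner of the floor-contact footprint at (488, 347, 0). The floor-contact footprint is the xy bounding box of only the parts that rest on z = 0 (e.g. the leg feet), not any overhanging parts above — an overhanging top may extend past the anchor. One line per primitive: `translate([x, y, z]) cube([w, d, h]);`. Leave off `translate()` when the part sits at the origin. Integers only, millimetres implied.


// rung span = 405 - 2*52 = 301
// rung[k] z = 201 + k*269
translate([488, 347, 0]) cube([52, 52, 1459]);
translate([841, 347, 0]) cube([52, 52, 1459]);
translate([540, 347, 201]) cube([301, 52, 25]);
translate([540, 347, 470]) cube([301, 52, 25]);
translate([540, 347, 739]) cube([301, 52, 25]);
translate([540, 347, 1008]) cube([301, 52, 25]);
translate([540, 347, 1277]) cube([301, 52, 25]);


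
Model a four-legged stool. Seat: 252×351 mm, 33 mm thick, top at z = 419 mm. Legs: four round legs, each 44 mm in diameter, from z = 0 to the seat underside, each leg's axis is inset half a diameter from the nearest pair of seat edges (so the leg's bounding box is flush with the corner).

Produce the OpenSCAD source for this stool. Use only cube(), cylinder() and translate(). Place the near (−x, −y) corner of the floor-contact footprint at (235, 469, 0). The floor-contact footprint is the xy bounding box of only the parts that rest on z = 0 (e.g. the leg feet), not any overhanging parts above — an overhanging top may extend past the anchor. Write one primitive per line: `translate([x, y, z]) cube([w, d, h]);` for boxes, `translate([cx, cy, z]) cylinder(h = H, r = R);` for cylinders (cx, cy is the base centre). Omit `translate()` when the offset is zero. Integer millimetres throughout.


translate([235, 469, 386]) cube([252, 351, 33]);
translate([257, 491, 0]) cylinder(h = 386, r = 22);
translate([465, 491, 0]) cylinder(h = 386, r = 22);
translate([257, 798, 0]) cylinder(h = 386, r = 22);
translate([465, 798, 0]) cylinder(h = 386, r = 22);


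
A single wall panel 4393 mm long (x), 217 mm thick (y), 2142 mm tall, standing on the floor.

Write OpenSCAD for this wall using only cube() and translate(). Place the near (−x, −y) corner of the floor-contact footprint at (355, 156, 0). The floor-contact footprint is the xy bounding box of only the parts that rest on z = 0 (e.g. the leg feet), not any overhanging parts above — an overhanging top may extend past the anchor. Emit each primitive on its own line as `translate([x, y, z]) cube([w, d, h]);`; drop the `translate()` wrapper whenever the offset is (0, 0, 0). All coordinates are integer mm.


translate([355, 156, 0]) cube([4393, 217, 2142]);


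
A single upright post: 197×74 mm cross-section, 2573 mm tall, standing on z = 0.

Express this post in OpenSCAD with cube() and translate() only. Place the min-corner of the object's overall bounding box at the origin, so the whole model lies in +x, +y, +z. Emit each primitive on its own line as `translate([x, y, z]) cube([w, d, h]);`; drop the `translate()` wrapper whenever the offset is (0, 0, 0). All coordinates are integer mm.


cube([197, 74, 2573]);


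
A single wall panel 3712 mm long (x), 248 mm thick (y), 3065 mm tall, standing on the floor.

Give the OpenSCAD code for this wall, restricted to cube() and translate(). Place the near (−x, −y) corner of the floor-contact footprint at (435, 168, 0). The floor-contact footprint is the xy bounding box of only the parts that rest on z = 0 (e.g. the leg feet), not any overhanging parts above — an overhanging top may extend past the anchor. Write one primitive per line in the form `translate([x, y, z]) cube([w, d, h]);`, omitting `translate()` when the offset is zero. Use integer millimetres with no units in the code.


translate([435, 168, 0]) cube([3712, 248, 3065]);


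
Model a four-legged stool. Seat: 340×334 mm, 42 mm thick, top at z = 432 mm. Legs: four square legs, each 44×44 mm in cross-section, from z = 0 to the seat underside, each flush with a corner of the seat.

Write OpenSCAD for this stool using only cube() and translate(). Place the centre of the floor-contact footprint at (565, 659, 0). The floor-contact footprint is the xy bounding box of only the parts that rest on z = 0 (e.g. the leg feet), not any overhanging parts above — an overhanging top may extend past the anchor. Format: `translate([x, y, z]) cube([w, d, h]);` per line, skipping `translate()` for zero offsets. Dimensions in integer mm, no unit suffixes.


// leg_h = 432 - 42 = 390
translate([395, 492, 390]) cube([340, 334, 42]);
translate([395, 492, 0]) cube([44, 44, 390]);
translate([691, 492, 0]) cube([44, 44, 390]);
translate([395, 782, 0]) cube([44, 44, 390]);
translate([691, 782, 0]) cube([44, 44, 390]);
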